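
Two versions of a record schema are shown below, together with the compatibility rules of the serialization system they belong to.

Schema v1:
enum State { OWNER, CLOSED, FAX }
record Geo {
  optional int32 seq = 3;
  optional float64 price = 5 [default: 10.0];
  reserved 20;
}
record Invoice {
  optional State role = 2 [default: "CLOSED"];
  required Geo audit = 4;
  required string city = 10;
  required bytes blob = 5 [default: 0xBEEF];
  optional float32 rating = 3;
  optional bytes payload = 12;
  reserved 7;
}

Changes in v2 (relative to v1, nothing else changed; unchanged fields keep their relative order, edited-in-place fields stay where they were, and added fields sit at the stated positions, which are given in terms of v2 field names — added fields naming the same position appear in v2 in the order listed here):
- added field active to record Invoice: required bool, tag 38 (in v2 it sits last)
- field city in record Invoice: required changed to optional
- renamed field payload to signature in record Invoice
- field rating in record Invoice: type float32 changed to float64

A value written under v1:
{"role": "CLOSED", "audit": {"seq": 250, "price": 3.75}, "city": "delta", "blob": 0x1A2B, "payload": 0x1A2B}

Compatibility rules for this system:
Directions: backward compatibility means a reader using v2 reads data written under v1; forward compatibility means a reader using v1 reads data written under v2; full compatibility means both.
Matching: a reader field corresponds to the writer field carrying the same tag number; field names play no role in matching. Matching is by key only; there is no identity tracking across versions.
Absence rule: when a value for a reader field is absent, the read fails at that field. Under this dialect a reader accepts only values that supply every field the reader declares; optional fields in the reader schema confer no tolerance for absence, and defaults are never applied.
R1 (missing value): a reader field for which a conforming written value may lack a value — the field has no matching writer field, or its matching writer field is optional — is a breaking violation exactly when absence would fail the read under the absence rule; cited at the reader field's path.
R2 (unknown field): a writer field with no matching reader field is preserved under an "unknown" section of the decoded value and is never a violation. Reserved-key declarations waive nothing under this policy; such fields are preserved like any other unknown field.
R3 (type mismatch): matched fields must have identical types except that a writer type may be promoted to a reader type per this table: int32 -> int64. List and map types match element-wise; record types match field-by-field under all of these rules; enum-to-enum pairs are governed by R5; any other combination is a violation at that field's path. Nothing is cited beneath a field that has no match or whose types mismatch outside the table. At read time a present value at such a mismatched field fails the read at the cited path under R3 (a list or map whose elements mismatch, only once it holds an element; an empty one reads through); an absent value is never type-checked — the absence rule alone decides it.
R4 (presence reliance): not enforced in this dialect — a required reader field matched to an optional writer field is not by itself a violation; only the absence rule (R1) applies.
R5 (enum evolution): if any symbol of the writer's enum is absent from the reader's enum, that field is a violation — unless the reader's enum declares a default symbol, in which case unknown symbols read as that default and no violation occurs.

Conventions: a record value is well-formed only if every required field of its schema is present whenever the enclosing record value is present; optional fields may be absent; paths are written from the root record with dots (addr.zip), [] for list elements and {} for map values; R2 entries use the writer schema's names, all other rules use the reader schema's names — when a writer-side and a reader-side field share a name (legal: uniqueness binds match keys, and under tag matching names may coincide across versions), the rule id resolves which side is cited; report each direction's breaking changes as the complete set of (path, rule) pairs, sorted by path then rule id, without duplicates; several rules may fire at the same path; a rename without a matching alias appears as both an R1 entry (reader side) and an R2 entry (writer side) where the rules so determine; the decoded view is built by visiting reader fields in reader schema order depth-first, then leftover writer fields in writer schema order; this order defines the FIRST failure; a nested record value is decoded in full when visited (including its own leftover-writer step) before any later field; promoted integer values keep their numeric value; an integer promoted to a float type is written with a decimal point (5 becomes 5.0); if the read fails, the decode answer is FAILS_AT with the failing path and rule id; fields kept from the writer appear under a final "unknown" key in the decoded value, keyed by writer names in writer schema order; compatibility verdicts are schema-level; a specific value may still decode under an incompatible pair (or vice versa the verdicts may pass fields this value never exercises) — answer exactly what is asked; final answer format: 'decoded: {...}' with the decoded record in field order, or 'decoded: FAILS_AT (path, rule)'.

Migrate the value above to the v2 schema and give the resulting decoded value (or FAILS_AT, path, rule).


decoded: FAILS_AT (rating, R1)

arrows below run writer -> reader for Invoice
decoding the Invoice value with the v2 reader:
  role := "CLOSED"
  audit.seq := 250
  audit.price := 3.75
  city := "delta"
  blob := 0x1A2B
  read fails at rating under R1 (no fill)
  => FAILS_AT (rating, R1)
remaining Invoice differences; none change what is asked:
  added field active to record Invoice: required bool, tag 38 (in v2 it sits last) -> matters for Invoice compatibility verdicts, not for this value's decode
  field city in record Invoice: required changed to optional -> matters for Invoice compatibility verdicts, not for this value's decode
  renamed field payload to signature in record Invoice -> matters for Invoice compatibility verdicts, not for this value's decode


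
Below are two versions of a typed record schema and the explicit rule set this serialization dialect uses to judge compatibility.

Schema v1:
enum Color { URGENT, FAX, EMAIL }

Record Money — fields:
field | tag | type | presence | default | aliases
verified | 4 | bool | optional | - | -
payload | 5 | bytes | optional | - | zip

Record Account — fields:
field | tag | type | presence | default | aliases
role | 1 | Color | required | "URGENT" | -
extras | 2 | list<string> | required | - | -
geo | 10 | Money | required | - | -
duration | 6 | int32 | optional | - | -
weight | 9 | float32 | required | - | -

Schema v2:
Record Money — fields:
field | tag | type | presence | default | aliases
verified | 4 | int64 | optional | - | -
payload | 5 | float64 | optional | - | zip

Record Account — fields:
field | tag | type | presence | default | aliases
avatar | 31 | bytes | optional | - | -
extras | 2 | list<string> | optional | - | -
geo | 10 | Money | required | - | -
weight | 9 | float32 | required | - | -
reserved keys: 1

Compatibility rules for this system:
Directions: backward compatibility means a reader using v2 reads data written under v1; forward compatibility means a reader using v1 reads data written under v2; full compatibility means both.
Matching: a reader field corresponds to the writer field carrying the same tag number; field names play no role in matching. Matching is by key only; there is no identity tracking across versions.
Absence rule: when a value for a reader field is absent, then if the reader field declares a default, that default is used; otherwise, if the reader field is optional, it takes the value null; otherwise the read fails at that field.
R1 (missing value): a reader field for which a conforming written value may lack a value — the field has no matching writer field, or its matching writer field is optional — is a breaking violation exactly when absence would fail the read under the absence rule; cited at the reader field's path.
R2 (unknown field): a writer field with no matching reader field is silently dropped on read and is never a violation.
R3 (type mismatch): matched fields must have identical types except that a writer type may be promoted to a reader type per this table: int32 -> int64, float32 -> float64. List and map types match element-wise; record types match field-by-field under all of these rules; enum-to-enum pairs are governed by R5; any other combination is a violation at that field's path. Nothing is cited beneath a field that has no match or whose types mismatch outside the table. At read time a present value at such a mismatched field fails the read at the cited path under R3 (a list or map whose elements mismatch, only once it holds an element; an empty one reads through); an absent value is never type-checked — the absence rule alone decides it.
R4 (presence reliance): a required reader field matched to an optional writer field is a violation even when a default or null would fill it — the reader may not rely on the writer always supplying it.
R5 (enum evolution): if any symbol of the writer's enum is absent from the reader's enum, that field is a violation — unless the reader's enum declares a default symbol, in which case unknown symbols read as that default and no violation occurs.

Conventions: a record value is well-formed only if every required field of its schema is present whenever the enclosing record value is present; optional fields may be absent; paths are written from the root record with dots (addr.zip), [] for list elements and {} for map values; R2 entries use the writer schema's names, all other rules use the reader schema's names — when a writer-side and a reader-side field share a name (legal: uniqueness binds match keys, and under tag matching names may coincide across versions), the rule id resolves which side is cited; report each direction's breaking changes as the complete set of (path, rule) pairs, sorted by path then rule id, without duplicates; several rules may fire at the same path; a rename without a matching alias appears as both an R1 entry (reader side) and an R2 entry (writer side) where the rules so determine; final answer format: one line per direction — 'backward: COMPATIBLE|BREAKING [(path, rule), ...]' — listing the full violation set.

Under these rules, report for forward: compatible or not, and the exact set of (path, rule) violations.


forward: BREAKING [(extras, R1), (extras, R4), (geo.payload, R3), (geo.verified, R3)]

in Account below, arrows point writer -> reader
checking forward for Account: reader v1 against writer v2:
  no writer field matches reader role
  extras: list<string> -> list<string>, writer optional; from extras
  geo: Money -> Money, writer required; from geo
  no writer field matches reader duration
  weight: float32 -> float32, writer required; from weight
  avatar (writer side), unknown to reader
  geo.verified: int64 -> bool, writer optional; from geo.verified
  geo.payload: float64 -> bytes, writer optional; from geo.payload
  R1 fires at extras
  R4 fires at extras
  R3 fires at geo.payload
  R3 fires at geo.verified
  => forward: BREAKING (4)
ruling out the remaining Account differences:
  added field avatar to record Account: optional bytes, tag 31 (in v2 it sits immediately before extras) -> inert for the asked Account verdict: nothing fires
  removed field role from record Account -> inert for the asked Account verdict: nothing fires
  removed field duration from record Account -> inert for the asked Account verdict: nothing fires


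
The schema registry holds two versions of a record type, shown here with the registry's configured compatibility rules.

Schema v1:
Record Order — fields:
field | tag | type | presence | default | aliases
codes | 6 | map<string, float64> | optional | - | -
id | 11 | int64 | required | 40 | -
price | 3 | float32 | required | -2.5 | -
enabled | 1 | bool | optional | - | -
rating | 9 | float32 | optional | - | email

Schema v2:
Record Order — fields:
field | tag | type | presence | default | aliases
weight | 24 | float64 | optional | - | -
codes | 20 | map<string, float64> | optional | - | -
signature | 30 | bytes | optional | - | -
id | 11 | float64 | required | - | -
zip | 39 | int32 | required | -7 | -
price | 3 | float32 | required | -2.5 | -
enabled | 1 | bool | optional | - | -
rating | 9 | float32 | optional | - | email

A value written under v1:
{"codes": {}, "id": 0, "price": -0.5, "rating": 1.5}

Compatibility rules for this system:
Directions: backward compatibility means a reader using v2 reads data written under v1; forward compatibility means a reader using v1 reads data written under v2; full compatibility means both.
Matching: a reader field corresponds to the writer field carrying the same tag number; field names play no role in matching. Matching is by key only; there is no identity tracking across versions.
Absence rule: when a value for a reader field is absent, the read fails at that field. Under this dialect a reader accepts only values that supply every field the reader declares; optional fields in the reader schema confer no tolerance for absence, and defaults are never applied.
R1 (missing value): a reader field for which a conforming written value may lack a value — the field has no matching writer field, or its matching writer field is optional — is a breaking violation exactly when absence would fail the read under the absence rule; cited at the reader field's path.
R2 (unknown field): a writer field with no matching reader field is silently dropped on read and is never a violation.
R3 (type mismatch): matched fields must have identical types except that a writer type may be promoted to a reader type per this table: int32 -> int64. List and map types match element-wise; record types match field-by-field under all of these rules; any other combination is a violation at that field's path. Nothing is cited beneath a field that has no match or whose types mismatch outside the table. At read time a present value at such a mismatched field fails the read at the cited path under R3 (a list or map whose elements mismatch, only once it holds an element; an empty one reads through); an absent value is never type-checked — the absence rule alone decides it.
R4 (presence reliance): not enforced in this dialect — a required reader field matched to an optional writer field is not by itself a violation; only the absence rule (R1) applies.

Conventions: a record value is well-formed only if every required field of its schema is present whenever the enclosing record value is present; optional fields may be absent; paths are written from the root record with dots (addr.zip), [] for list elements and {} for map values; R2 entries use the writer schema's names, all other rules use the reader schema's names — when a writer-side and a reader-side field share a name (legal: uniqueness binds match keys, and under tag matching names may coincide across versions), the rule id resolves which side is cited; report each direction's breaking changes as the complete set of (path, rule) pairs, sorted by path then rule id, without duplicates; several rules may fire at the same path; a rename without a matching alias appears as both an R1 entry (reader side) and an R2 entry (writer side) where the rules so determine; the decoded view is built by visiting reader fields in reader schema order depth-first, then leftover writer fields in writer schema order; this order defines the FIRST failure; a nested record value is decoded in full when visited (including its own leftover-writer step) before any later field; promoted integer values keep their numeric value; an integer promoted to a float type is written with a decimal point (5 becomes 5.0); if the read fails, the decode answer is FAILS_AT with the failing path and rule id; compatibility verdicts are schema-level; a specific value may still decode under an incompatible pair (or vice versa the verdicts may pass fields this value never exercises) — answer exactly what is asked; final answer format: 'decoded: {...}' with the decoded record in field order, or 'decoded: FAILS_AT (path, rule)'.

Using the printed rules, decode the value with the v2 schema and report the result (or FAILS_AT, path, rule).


in Order below, arrows point writer -> reader
decode walk for Order under reader schema v2:
  read fails at weight under R1 (no fill)
  => FAILS_AT (weight, R1)
the rest of the Order diff is inert for this question:
  added field zip to record Order: required int32, tag 39, default -7 (in v2 it sits immediately before price) -> changes Order's schema-level verdicts only — the decode of this value is the same
  added field signature to record Order: optional bytes, tag 30 (in v2 it sits immediately before id) -> changes Order's schema-level verdicts only — the decode of this value is the same
  field id in record Order: type int64 changed to float64 (its default is dropped) -> changes Order's schema-level verdicts only — the decode of this value is the same
  field codes in record Order: tag 6 changed to 20 -> inert under this dialect — no rule fires on Order and the result does not move

decoded: FAILS_AT (weight, R1)


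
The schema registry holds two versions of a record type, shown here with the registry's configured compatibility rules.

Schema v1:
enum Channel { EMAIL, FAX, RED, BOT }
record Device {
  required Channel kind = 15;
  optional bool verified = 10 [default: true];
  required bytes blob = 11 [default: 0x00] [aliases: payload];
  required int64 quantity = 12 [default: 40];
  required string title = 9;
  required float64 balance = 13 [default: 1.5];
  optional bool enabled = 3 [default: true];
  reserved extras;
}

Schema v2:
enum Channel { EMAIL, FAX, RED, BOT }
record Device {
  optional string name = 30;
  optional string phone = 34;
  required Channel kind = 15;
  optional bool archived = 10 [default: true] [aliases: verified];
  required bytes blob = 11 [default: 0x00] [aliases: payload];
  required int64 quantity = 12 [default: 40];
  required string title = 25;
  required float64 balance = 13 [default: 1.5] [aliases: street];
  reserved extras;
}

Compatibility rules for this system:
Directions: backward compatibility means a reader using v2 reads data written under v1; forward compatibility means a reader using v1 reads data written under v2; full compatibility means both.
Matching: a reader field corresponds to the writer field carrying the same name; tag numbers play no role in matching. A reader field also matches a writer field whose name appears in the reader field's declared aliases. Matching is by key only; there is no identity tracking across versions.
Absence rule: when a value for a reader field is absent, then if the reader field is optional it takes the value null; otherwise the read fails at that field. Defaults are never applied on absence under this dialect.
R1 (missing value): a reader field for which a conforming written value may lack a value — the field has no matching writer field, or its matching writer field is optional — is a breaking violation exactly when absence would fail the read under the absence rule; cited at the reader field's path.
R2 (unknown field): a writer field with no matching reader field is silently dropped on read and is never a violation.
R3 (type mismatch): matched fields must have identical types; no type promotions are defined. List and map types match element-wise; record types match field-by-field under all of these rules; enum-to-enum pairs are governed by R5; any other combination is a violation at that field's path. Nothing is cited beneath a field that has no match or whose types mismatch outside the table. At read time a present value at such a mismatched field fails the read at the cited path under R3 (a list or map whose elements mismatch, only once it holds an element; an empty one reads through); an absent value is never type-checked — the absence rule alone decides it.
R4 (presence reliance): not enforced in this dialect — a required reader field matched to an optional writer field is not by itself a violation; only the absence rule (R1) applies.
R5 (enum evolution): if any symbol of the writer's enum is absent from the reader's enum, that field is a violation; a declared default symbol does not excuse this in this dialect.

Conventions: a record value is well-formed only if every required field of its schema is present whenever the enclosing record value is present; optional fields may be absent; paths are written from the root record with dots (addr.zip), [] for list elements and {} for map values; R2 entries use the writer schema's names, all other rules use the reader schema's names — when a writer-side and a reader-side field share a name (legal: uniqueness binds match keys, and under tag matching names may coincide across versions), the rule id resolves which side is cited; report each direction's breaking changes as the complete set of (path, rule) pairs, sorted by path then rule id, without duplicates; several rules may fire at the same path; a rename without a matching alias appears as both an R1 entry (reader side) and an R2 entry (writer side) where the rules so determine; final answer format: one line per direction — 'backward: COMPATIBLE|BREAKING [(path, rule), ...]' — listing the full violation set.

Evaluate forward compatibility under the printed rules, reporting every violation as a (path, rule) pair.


arrows below run writer -> reader for Device
checking forward for Device: reader v1 against writer v2:
  kind <- kind (Channel -> Channel, writer required)
  no writer field matches reader verified
  blob <- blob (bytes -> bytes, writer required)
  quantity <- quantity (int64 -> int64, writer required)
  title <- title (string -> string, writer required)
  balance <- balance (float64 -> float64, writer required)
  no writer field matches reader enabled
  name (writer side), unknown to reader
  phone (writer side), unknown to reader
  archived (writer side), unknown to reader
  => forward verdict for Device: COMPATIBLE, no violations
ruling out the remaining Device differences:
  added field phone to record Device: optional string, tag 34 (in v2 it sits immediately before kind) -> inert for the asked Device verdict: nothing fires
  renamed field verified to archived in record Device (alias verified declared on the renamed field) -> inert for the asked Device verdict: nothing fires
  removed field enabled from record Device -> inert for the asked Device verdict: nothing fires
  field title in record Device: tag 9 changed to 25 -> inert for the asked Device verdict: nothing fires
  added field name to record Device: optional string, tag 30 (in v2 it sits immediately before kind) -> inert for the asked Device verdict: nothing fires

forward: COMPATIBLE []


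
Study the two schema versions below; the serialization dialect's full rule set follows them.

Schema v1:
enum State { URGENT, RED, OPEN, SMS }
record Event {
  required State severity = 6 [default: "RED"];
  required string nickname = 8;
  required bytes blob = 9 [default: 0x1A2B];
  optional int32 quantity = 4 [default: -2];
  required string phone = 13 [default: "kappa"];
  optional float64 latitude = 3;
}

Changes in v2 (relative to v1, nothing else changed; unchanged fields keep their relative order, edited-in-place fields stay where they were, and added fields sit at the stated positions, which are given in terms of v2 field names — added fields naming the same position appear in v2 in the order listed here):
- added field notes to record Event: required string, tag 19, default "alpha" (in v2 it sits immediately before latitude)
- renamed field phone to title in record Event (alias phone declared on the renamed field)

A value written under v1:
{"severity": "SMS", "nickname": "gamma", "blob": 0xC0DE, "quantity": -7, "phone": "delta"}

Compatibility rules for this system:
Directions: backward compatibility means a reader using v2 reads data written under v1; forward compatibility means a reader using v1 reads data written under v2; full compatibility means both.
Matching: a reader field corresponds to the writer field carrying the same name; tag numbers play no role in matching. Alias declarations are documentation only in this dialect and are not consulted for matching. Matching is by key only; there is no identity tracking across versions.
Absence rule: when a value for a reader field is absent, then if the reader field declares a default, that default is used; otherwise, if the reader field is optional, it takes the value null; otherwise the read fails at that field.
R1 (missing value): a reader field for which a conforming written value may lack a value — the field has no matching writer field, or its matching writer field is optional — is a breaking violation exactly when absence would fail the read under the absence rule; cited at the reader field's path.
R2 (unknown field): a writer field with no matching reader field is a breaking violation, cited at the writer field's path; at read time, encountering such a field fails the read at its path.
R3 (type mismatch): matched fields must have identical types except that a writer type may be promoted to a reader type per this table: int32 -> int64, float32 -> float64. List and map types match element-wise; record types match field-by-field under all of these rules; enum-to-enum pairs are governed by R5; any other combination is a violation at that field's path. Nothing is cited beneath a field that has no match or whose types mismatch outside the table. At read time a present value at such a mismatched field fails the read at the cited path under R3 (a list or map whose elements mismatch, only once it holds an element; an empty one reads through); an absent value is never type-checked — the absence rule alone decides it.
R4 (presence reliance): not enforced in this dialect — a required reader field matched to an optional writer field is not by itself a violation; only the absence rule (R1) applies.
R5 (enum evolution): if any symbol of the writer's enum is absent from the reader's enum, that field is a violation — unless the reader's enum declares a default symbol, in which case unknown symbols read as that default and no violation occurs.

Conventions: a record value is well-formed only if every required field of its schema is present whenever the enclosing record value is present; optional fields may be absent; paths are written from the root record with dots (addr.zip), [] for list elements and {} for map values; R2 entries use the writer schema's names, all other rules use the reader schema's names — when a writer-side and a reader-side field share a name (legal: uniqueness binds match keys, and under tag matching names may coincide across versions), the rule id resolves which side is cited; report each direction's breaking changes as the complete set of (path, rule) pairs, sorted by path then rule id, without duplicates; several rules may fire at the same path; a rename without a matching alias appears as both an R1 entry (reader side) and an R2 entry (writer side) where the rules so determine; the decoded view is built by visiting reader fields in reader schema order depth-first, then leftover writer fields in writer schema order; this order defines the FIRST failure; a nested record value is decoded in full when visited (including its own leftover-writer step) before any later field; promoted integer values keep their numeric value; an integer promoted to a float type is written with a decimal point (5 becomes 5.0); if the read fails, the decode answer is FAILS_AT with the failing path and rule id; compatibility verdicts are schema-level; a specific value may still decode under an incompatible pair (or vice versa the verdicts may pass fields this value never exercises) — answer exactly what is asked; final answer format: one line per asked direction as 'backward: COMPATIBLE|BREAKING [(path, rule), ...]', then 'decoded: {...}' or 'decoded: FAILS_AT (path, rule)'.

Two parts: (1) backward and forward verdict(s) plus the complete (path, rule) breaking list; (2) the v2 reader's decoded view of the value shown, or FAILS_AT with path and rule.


the writer's type comes first in each Event pair
backward analysis of Event with v2 as reader and v1 as writer:
  severity: State -> State, writer required; from severity
  nickname: string -> string, writer required; from nickname
  blob: bytes -> bytes, writer required; from blob
  quantity: int32 -> int32, writer optional; from quantity
  title has no writer counterpart
  notes has no writer counterpart
  latitude: float64 -> float64, writer optional; from latitude
  writer phone: unknown to reader
  breaking: (phone, R2)
  backward on Event therefore BREAKING (1)
forward analysis of Event with v1 as reader and v2 as writer:
  severity: State -> State, writer required; from severity
  nickname: string -> string, writer required; from nickname
  blob: bytes -> bytes, writer required; from blob
  quantity: int32 -> int32, writer optional; from quantity
  phone has no writer counterpart
  latitude: float64 -> float64, writer optional; from latitude
  writer title: unknown to reader
  writer notes: unknown to reader
  breaking: (notes, R2)
  breaking: (title, R2)
  forward on Event therefore BREAKING (2)
migrating the Event value to v2:
  severity := "SMS"
  nickname := "gamma"
  blob := 0xC0DE
  quantity := -7
  title := "kappa" (absent -> default)
  notes := "alpha" (absent -> default)
  latitude := null (absent, optional -> null)
  read fails at phone under R2 (unknown field)
  => FAILS_AT (phone, R2)

backward: BREAKING [(phone, R2)]; forward: BREAKING [(notes, R2), (title, R2)]; decoded: FAILS_AT (phone, R2)


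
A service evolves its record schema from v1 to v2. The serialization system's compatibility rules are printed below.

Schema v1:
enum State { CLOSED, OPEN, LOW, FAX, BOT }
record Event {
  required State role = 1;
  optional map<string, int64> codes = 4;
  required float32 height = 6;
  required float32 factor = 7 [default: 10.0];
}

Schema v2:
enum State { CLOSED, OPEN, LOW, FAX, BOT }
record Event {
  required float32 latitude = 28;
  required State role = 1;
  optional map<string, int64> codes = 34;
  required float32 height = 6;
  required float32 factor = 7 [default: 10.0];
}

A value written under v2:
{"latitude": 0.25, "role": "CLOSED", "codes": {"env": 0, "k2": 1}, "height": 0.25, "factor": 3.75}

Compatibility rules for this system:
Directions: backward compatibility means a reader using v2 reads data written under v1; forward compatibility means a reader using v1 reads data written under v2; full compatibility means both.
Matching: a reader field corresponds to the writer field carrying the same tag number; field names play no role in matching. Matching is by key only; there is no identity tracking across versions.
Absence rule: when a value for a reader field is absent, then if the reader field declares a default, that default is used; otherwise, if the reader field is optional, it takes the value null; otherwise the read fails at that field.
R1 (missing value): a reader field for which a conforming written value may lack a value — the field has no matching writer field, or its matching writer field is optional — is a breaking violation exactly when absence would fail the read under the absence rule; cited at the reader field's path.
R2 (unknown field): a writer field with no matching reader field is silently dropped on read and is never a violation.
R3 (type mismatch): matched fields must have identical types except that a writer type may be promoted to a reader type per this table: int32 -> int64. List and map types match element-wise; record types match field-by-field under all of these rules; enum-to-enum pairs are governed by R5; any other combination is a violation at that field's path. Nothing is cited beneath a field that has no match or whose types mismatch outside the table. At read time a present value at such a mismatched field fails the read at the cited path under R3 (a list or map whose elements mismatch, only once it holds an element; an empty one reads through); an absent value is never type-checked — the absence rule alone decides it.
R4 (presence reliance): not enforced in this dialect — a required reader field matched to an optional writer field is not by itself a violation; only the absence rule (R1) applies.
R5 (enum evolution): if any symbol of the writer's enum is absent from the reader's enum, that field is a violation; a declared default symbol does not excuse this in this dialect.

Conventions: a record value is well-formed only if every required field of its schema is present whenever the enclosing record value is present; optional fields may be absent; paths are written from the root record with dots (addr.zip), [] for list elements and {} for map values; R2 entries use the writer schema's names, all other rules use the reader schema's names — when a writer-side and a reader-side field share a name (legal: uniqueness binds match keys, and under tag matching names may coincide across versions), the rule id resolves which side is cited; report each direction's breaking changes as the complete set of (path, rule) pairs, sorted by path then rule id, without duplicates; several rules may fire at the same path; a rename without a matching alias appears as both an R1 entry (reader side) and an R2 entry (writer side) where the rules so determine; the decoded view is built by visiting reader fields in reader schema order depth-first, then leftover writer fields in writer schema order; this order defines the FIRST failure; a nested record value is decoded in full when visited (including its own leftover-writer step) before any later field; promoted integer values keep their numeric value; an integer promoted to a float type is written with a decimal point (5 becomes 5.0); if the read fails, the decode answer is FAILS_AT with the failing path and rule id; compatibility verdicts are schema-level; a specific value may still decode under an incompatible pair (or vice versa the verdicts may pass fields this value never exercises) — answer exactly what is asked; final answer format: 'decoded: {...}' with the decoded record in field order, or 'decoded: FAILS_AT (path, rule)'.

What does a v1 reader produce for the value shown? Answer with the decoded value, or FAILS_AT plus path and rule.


decoded: {"role": "CLOSED", "codes": null, "height": 0.25, "factor": 3.75}

each type pair in Event: writer, then reader
decode (reader v1):
  role := "CLOSED"
  codes := null (absent, optional -> null)
  height := 0.25
  factor := 3.75
  writer latitude: unknown -> dropped
  writer codes: unknown -> dropped
  => decoded: {"role": "CLOSED", "codes": null, "height": 0.25, "factor": 3.75}
checking off the Event differences that do not matter here:
  added field latitude to record Event: required float32, tag 28 (in v2 it sits immediately before role) -> changes Event's schema-level verdicts only — the decode of this value is the same


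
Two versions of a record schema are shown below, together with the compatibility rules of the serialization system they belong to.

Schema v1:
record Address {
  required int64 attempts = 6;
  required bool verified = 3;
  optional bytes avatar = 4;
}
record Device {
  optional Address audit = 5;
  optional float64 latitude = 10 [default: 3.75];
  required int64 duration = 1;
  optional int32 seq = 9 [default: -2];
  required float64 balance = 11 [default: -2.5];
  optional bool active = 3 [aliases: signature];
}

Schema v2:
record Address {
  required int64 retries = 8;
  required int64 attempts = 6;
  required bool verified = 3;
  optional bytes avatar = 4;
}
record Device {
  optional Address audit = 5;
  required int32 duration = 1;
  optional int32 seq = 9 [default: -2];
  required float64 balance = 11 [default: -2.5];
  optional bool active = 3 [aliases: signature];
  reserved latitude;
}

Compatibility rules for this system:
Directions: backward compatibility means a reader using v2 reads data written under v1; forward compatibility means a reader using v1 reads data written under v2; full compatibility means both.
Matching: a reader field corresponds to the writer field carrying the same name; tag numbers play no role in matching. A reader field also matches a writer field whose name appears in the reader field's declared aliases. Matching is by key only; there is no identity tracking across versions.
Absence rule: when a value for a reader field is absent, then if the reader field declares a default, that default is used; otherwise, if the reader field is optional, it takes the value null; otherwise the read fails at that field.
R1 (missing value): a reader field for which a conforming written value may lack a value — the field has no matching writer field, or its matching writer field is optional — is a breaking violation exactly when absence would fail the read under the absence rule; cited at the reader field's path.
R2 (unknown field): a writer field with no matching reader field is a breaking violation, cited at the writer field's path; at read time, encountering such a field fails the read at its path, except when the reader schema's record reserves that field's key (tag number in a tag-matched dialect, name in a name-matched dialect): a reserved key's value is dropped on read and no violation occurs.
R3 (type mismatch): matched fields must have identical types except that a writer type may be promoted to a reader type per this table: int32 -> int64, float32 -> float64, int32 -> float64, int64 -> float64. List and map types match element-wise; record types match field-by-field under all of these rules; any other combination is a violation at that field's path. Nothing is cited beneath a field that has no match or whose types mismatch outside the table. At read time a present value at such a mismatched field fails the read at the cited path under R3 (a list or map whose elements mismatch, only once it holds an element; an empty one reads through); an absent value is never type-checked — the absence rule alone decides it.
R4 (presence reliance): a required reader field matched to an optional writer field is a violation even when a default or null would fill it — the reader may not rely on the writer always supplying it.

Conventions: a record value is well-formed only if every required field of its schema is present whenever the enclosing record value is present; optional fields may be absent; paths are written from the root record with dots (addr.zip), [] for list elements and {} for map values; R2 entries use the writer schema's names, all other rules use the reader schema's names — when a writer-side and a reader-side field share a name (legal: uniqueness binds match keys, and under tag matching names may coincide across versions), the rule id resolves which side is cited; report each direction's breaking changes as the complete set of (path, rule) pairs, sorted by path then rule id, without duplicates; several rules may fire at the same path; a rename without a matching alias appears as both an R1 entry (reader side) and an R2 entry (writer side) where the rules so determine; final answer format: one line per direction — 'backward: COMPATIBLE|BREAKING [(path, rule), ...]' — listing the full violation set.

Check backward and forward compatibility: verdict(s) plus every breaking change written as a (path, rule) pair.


backward: BREAKING [(audit.retries, R1), (duration, R3)]; forward: BREAKING [(audit.retries, R2)]

in Device below, arrows point writer -> reader
backward for Device (reader v2, writer v1):
  writer optional, Address -> Address: reader audit maps from writer audit
  writer required, int64 -> int32: reader duration maps from writer duration
  writer optional, int32 -> int32: reader seq maps from writer seq
  writer required, float64 -> float64: reader balance maps from writer balance
  writer optional, bool -> bool: reader active maps from writer active
  latitude (writer side), unknown to reader
  audit.retries: no writer-side match
  writer required, int64 -> int64: reader audit.attempts maps from writer audit.attempts
  writer required, bool -> bool: reader audit.verified maps from writer audit.verified
  writer optional, bytes -> bytes: reader audit.avatar maps from writer audit.avatar
  rule R1 violated at audit.retries
  rule R3 violated at duration
  backward on Device therefore BREAKING (2)
forward for Device (reader v1, writer v2):
  writer optional, Address -> Address: reader audit maps from writer audit
  latitude: no writer-side match
  writer required, int32 -> int64: reader duration maps from writer duration
  writer optional, int32 -> int32: reader seq maps from writer seq
  writer required, float64 -> float64: reader balance maps from writer balance
  writer optional, bool -> bool: reader active maps from writer active
  writer required, int64 -> int64: reader audit.attempts maps from writer audit.attempts
  writer required, bool -> bool: reader audit.verified maps from writer audit.verified
  writer optional, bytes -> bytes: reader audit.avatar maps from writer audit.avatar
  audit.retries (writer side), unknown to reader
  rule R2 violated at audit.retries
  forward on Device therefore BREAKING (1)
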